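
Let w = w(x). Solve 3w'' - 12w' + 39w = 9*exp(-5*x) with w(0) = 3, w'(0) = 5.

Divide through by 3: w'' - 4w' + 13w = 3*exp(-5*x).
Characteristic equation r² - 4r + 13 = 0 has discriminant (-4)² - 4·(13) = -36 < 0, so r = 2 ± 3i.
Hence w_h = C1*cos(3*x)*exp(2*x) + C2*exp(2*x)*sin(3*x).
Try w_p = A*exp(-5*x). Substituting into the equation and dividing by exp(-5*x) gives A = 3/58, so w_p = 3*exp(-5*x)/58.
General solution: w = 3*exp(-5*x)/58 + C1*cos(3*x)*exp(2*x) + C2*exp(2*x)*sin(3*x).
Apply the initial conditions: w(0) = 3/58 + C1 = 3 and w'(0) = -15/58 + 2*C1 + 3*C2 = 5. Solving gives C1 = 171/58, C2 = -37/174.

w = 3*exp(-5*x)/58 - 37*exp(2*x)*sin(3*x)/174 + 171*cos(3*x)*exp(2*x)/58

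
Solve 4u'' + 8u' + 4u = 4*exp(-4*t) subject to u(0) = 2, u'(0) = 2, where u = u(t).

Divide through by 4: u'' + 2u' + u = exp(-4*t).
Characteristic equation r² + 2r + 1 = 0 has discriminant (2)² - 4·(1) = 0, so r = -1 is a repeated root.
Hence u_h = (C1 + C2*t)*exp(-t).
Try u_p = A*exp(-4*t). Substituting into the equation and dividing by exp(-4*t) gives A = 1/9, so u_p = exp(-4*t)/9.
General solution: u = exp(-4*t)/9 + C1*exp(-t) + C2*t*exp(-t).
Apply the initial conditions: u(0) = 1/9 + C1 = 2 and u'(0) = -4/9 + C2 - C1 = 2. Solving gives C1 = 17/9, C2 = 13/3.

u = exp(-4*t)/9 + 17*exp(-t)/9 + 13*t*exp(-t)/3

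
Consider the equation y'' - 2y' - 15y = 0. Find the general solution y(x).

y = C1*exp(5*x) + C2*exp(-3*x)

Characteristic equation r² - 2r - 15 = 0 factors as (r - 5)(r + 3) = 0, so r = 5, -3.
Hence y_h = C1*exp(5*x) + C2*exp(-3*x).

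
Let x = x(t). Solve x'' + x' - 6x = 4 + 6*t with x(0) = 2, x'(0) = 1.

x = -5/6 - t + 11*exp(-3*t)/15 + 21*exp(2*t)/10

Characteristic equation r² + r - 6 = 0 factors as (r - 2)(r + 3) = 0, so r = 2, -3.
Hence x_h = C1*exp(2*t) + C2*exp(-3*t).
For the particular solution try x_p = A0 + A1*t. Substituting and matching coefficients of each power of t gives A0 = -5/6, A1 = -1, so x_p = -5/6 - t.
General solution: x = -5/6 - t + C1*exp(2*t) + C2*exp(-3*t).
Apply the initial conditions: x(0) = -5/6 + C1 + C2 = 2 and x'(0) = -1 - 3*C2 + 2*C1 = 1. Solving gives C1 = 21/10, C2 = 11/15.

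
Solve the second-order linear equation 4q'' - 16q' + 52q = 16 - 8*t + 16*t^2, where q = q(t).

Divide through by 4: q'' - 4q' + 13q = 4 - 2*t + 4*t^2.
Characteristic equation r² - 4r + 13 = 0 has discriminant (-4)² - 4·(13) = -36 < 0, so r = 2 ± 3i.
Hence q_h = C1*cos(3*t)*exp(2*t) + C2*exp(2*t)*sin(3*t).
For the particular solution try q_p = A0 + A1*t + A2*t^2. Substituting and matching coefficients of each power of t gives A0 = 596/2197, A1 = 6/169, A2 = 4/13, so q_p = 596/2197 + 4*t^2/13 + 6*t/169.

q = 596/2197 + 4*t**2/13 + 6*t/169 + C1*cos(3*t)*exp(2*t) + C2*exp(2*t)*sin(3*t)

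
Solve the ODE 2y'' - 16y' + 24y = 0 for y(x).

Divide through by 2: y'' - 8y' + 12y = 0.
Characteristic equation r² - 8r + 12 = 0 factors as (r - 6)(r - 2) = 0, so r = 6, 2.
Hence y_h = C1*exp(6*x) + C2*exp(2*x).

y = C1*exp(6*x) + C2*exp(2*x)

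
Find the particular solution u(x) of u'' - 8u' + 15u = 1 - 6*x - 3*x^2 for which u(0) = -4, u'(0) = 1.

Characteristic equation r² - 8r + 15 = 0 factors as (r - 5)(r - 3) = 0, so r = 5, 3.
Hence u_h = C1*exp(5*x) + C2*exp(3*x).
For the particular solution try u_p = A0 + A1*x + A2*x^2. Substituting and matching coefficients of each power of x gives A0 = -263/1125, A1 = -46/75, A2 = -1/5, so u_p = -263/1125 - 46*x/75 - x^2/5.
General solution: u = -263/1125 - 46*x/75 - x^2/5 + C1*exp(5*x) + C2*exp(3*x).
Apply the initial conditions: u(0) = -263/1125 + C1 + C2 = -4 and u'(0) = -46/75 + 3*C2 + 5*C1 = 1. Solving gives C1 = 807/125, C2 = -92/9.

u = -263/1125 - 92*exp(3*x)/9 - 46*x/75 - x**2/5 + 807*exp(5*x)/125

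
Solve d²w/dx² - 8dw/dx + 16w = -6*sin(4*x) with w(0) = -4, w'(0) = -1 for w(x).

Characteristic equation r² - 8r + 16 = 0 has discriminant (-8)² - 4·(16) = 0, so r = 4 is a repeated root.
Hence w_h = (C1 + C2*x)*exp(4*x).
Try w_p = A*cos(4*x) + B*sin(4*x). Substituting and equating the coefficients of cos(4x) and sin(4x) gives A = -3/16, B = 0, so w_p = -3*cos(4*x)/16.
General solution: w = -3*cos(4*x)/16 + C1*exp(4*x) + C2*x*exp(4*x).
Apply the initial conditions: w(0) = -3/16 + C1 = -4 and w'(0) = C2 + 4*C1 = -1. Solving gives C1 = -61/16, C2 = 57/4.

w = -61*exp(4*x)/16 - 3*cos(4*x)/16 + 57*x*exp(4*x)/4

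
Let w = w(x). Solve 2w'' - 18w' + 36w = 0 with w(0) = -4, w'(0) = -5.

w = -19*exp(3*x)/3 + 7*exp(6*x)/3

Divide through by 2: w'' - 9w' + 18w = 0.
Characteristic equation r² - 9r + 18 = 0 factors as (r - 6)(r - 3) = 0, so r = 6, 3.
Hence w_h = C1*exp(6*x) + C2*exp(3*x).
Apply the initial conditions: w(0) = C1 + C2 = -4 and w'(0) = 3*C2 + 6*C1 = -5. Solving gives C1 = 7/3, C2 = -19/3.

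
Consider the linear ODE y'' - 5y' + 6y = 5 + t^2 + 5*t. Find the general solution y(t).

Characteristic equation r² - 5r + 6 = 0 factors as (r - 3)(r - 2) = 0, so r = 3, 2.
Hence y_h = C1*exp(3*t) + C2*exp(2*t).
For the particular solution try y_p = A0 + A1*t + A2*t^2. Substituting and matching coefficients of each power of t gives A0 = 46/27, A1 = 10/9, A2 = 1/6, so y_p = 46/27 + t^2/6 + 10*t/9.

y = 46/27 + t**2/6 + 10*t/9 + C1*exp(3*t) + C2*exp(2*t)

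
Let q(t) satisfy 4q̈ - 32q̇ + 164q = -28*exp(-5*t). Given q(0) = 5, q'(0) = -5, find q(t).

Divide through by 4: q'' - 8q' + 41q = -7*exp(-5*t).
Characteristic equation r² - 8r + 41 = 0 has discriminant (-8)² - 4·(41) = -100 < 0, so r = 4 ± 5i.
Hence q_h = C1*cos(5*t)*exp(4*t) + C2*exp(4*t)*sin(5*t).
Try q_p = A*exp(-5*t). Substituting into the equation and dividing by exp(-5*t) gives A = -7/106, so q_p = -7*exp(-5*t)/106.
General solution: q = -7*exp(-5*t)/106 + C1*cos(5*t)*exp(4*t) + C2*exp(4*t)*sin(5*t).
Apply the initial conditions: q(0) = -7/106 + C1 = 5 and q'(0) = 35/106 + 4*C1 + 5*C2 = -5. Solving gives C1 = 537/106, C2 = -2713/530.

q = -7*exp(-5*t)/106 - 2713*exp(4*t)*sin(5*t)/530 + 537*cos(5*t)*exp(4*t)/106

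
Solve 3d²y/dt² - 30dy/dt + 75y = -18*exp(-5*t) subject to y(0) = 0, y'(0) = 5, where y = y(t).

Divide through by 3: y'' - 10y' + 25y = -6*exp(-5*t).
Characteristic equation r² - 10r + 25 = 0 has discriminant (-10)² - 4·(25) = 0, so r = 5 is a repeated root.
Hence y_h = (C1 + C2*t)*exp(5*t).
Try y_p = A*exp(-5*t). Substituting into the equation and dividing by exp(-5*t) gives A = -3/50, so y_p = -3*exp(-5*t)/50.
General solution: y = -3*exp(-5*t)/50 + C1*exp(5*t) + C2*t*exp(5*t).
Apply the initial conditions: y(0) = -3/50 + C1 = 0 and y'(0) = 3/10 + C2 + 5*C1 = 5. Solving gives C1 = 3/50, C2 = 22/5.

y = -3*exp(-5*t)/50 + 3*exp(5*t)/50 + 22*t*exp(5*t)/5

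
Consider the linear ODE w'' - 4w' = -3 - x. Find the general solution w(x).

w = C2 + x**2/8 + 13*x/16 + C1*exp(4*x)

Characteristic equation r² - 4r = 0 factors as (r - 4)r = 0, so r = 4, 0.
Hence w_h = C1*exp(4*x) + C2.
Since 0 is a characteristic root (multiplicity 1), multiply the polynomial trial by x: try w_p = x*(A0 + A1*x). Substituting and matching coefficients of each power of x gives A0 = 13/16, A1 = 1/8, so w_p = x^2/8 + 13*x/16.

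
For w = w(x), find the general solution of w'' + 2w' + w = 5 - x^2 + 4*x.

Characteristic equation r² + 2r + 1 = 0 has discriminant (2)² - 4·(1) = 0, so r = -1 is a repeated root.
Hence w_h = (C1 + C2*x)*exp(-x).
For the particular solution try w_p = A0 + A1*x + A2*x^2. Substituting and matching coefficients of each power of x gives A0 = -9, A1 = 8, A2 = -1, so w_p = -9 - x^2 + 8*x.

w = -9 - x**2 + 8*x + C1*exp(-x) + C2*x*exp(-x)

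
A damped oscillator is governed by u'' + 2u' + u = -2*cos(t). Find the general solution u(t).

u = -sin(t) + C1*exp(-t) + C2*t*exp(-t)

Characteristic equation r² + 2r + 1 = 0 has discriminant (2)² - 4·(1) = 0, so r = -1 is a repeated root.
Hence u_h = (C1 + C2*t)*exp(-t).
Try u_p = A*cos(t) + B*sin(t). Substituting and equating the coefficients of cos(t) and sin(t) gives A = 0, B = -1, so u_p = -sin(t).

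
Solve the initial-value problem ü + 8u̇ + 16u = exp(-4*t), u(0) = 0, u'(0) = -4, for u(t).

Characteristic equation r² + 8r + 16 = 0 has discriminant (8)² - 4·(16) = 0, so r = -4 is a repeated root.
Hence u_h = (C1 + C2*t)*exp(-4*t).
Since exp(-4*t) solves the homogeneous equation (r = -4 is a root of multiplicity 2), multiply the trial by t^2. Try u_p = A*t^2*exp(-4*t). Substituting into the equation and dividing by exp(-4*t) gives A = 1/2, so u_p = t^2*exp(-4*t)/2.
General solution: u = C1*exp(-4*t) + t^2*exp(-4*t)/2 + C2*t*exp(-4*t).
Apply the initial conditions: u(0) = C1 = 0 and u'(0) = C2 - 4*C1 = -4. Solving gives C1 = 0, C2 = -4.

u = t**2*exp(-4*t)/2 - 4*t*exp(-4*t)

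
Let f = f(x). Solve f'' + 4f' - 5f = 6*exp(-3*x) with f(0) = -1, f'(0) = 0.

f = -7*exp(x)/12 - 3*exp(-3*x)/4 + exp(-5*x)/3

Characteristic equation r² + 4r - 5 = 0 factors as (r + 5)(r - 1) = 0, so r = -5, 1.
Hence f_h = C1*exp(-5*x) + C2*exp(x).
Try f_p = A*exp(-3*x). Substituting into the equation and dividing by exp(-3*x) gives A = -3/4, so f_p = -3*exp(-3*x)/4.
General solution: f = -3*exp(-3*x)/4 + C1*exp(-5*x) + C2*exp(x).
Apply the initial conditions: f(0) = -3/4 + C1 + C2 = -1 and f'(0) = 9/4 + C2 - 5*C1 = 0. Solving gives C1 = 1/3, C2 = -7/12.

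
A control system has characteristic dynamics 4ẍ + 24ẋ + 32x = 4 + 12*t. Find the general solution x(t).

x = -5/32 + 3*t/8 + C1*exp(-4*t) + C2*exp(-2*t)

Divide through by 4: x'' + 6x' + 8x = 1 + 3*t.
Characteristic equation r² + 6r + 8 = 0 factors as (r + 4)(r + 2) = 0, so r = -4, -2.
Hence x_h = C1*exp(-4*t) + C2*exp(-2*t).
For the particular solution try x_p = A0 + A1*t. Substituting and matching coefficients of each power of t gives A0 = -5/32, A1 = 3/8, so x_p = -5/32 + 3*t/8.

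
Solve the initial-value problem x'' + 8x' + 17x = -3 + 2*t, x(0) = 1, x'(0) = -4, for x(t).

x = -67/289 + 2*t/17 + 234*exp(-4*t)*sin(t)/289 + 356*cos(t)*exp(-4*t)/289

Characteristic equation r² + 8r + 17 = 0 has discriminant (8)² - 4·(17) = -4 < 0, so r = -4 ± i.
Hence x_h = C1*cos(t)*exp(-4*t) + C2*exp(-4*t)*sin(t).
For the particular solution try x_p = A0 + A1*t. Substituting and matching coefficients of each power of t gives A0 = -67/289, A1 = 2/17, so x_p = -67/289 + 2*t/17.
General solution: x = -67/289 + 2*t/17 + C1*cos(t)*exp(-4*t) + C2*exp(-4*t)*sin(t).
Apply the initial conditions: x(0) = -67/289 + C1 = 1 and x'(0) = 2/17 + C2 - 4*C1 = -4. Solving gives C1 = 356/289, C2 = 234/289.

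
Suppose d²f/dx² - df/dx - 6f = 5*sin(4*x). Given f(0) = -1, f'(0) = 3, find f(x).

f = -11*sin(4*x)/50 - 7*exp(-2*x)/5 + cos(4*x)/25 + 9*exp(3*x)/25

Characteristic equation r² - r - 6 = 0 factors as (r + 2)(r - 3) = 0, so r = -2, 3.
Hence f_h = C1*exp(-2*x) + C2*exp(3*x).
Try f_p = A*cos(4*x) + B*sin(4*x). Substituting and equating the coefficients of cos(4x) and sin(4x) gives A = 1/25, B = -11/50, so f_p = -11*sin(4*x)/50 + cos(4*x)/25.
General solution: f = -11*sin(4*x)/50 + cos(4*x)/25 + C1*exp(-2*x) + C2*exp(3*x).
Apply the initial conditions: f(0) = 1/25 + C1 + C2 = -1 and f'(0) = -22/25 - 2*C1 + 3*C2 = 3. Solving gives C1 = -7/5, C2 = 9/25.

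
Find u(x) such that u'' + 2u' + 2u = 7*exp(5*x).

Characteristic equation r² + 2r + 2 = 0 has discriminant (2)² - 4·(2) = -4 < 0, so r = -1 ± i.
Hence u_h = C1*cos(x)*exp(-x) + C2*exp(-x)*sin(x).
Try u_p = A*exp(5*x). Substituting into the equation and dividing by exp(5*x) gives A = 7/37, so u_p = 7*exp(5*x)/37.

u = 7*exp(5*x)/37 + C1*cos(x)*exp(-x) + C2*exp(-x)*sin(x)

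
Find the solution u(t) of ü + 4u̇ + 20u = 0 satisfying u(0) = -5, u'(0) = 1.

Characteristic equation r² + 4r + 20 = 0 has discriminant (4)² - 4·(20) = -64 < 0, so r = -2 ± 4i.
Hence u_h = C1*cos(4*t)*exp(-2*t) + C2*exp(-2*t)*sin(4*t).
Apply the initial conditions: u(0) = C1 = -5 and u'(0) = -2*C1 + 4*C2 = 1. Solving gives C1 = -5, C2 = -9/4.

u = -5*cos(4*t)*exp(-2*t) - 9*exp(-2*t)*sin(4*t)/4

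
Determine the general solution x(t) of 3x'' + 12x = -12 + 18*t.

x = -1 + 3*t/2 + C1*cos(2*t) + C2*sin(2*t)

Divide through by 3: x'' + 4x = -4 + 6*t.
Characteristic equation r² + 4 = 0 has discriminant (0)² - 4·(4) = -16 < 0, so r = ± 2i.
Hence x_h = C1*cos(2*t) + C2*sin(2*t).
For the particular solution try x_p = A0 + A1*t. Substituting and matching coefficients of each power of t gives A0 = -1, A1 = 3/2, so x_p = -1 + 3*t/2.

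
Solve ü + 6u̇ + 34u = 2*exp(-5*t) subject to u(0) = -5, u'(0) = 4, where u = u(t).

Characteristic equation r² + 6r + 34 = 0 has discriminant (6)² - 4·(34) = -100 < 0, so r = -3 ± 5i.
Hence u_h = C1*cos(5*t)*exp(-3*t) + C2*exp(-3*t)*sin(5*t).
Try u_p = A*exp(-5*t). Substituting into the equation and dividing by exp(-5*t) gives A = 2/29, so u_p = 2*exp(-5*t)/29.
General solution: u = 2*exp(-5*t)/29 + C1*cos(5*t)*exp(-3*t) + C2*exp(-3*t)*sin(5*t).
Apply the initial conditions: u(0) = 2/29 + C1 = -5 and u'(0) = -10/29 - 3*C1 + 5*C2 = 4. Solving gives C1 = -147/29, C2 = -63/29.

u = 2*exp(-5*t)/29 - 147*cos(5*t)*exp(-3*t)/29 - 63*exp(-3*t)*sin(5*t)/29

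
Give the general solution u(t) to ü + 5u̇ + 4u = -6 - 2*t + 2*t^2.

u = 7/16 + t**2/2 - 7*t/4 + C1*exp(-4*t) + C2*exp(-t)

Characteristic equation r² + 5r + 4 = 0 factors as (r + 4)(r + 1) = 0, so r = -4, -1.
Hence u_h = C1*exp(-4*t) + C2*exp(-t).
For the particular solution try u_p = A0 + A1*t + A2*t^2. Substituting and matching coefficients of each power of t gives A0 = 7/16, A1 = -7/4, A2 = 1/2, so u_p = 7/16 + t^2/2 - 7*t/4.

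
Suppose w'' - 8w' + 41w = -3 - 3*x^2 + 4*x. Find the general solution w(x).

w = -3869/68921 - 3*x**2/41 + 116*x/1681 + C1*cos(5*x)*exp(4*x) + C2*exp(4*x)*sin(5*x)

Characteristic equation r² - 8r + 41 = 0 has discriminant (-8)² - 4·(41) = -100 < 0, so r = 4 ± 5i.
Hence w_h = C1*cos(5*x)*exp(4*x) + C2*exp(4*x)*sin(5*x).
For the particular solution try w_p = A0 + A1*x + A2*x^2. Substituting and matching coefficients of each power of x gives A0 = -3869/68921, A1 = 116/1681, A2 = -3/41, so w_p = -3869/68921 - 3*x^2/41 + 116*x/1681.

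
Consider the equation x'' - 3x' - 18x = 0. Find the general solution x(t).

Characteristic equation r² - 3r - 18 = 0 factors as (r + 3)(r - 6) = 0, so r = -3, 6.
Hence x_h = C1*exp(-3*t) + C2*exp(6*t).

x = C1*exp(-3*t) + C2*exp(6*t)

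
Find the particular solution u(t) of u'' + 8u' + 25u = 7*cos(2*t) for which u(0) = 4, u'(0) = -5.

u = 112*sin(2*t)/697 + 147*cos(2*t)/697 + 2285*exp(-4*t)*sin(3*t)/697 + 2641*cos(3*t)*exp(-4*t)/697

Characteristic equation r² + 8r + 25 = 0 has discriminant (8)² - 4·(25) = -36 < 0, so r = -4 ± 3i.
Hence u_h = C1*cos(3*t)*exp(-4*t) + C2*exp(-4*t)*sin(3*t).
Try u_p = A*cos(2*t) + B*sin(2*t). Substituting and equating the coefficients of cos(2t) and sin(2t) gives A = 147/697, B = 112/697, so u_p = 112*sin(2*t)/697 + 147*cos(2*t)/697.
General solution: u = 112*sin(2*t)/697 + 147*cos(2*t)/697 + C1*cos(3*t)*exp(-4*t) + C2*exp(-4*t)*sin(3*t).
Apply the initial conditions: u(0) = 147/697 + C1 = 4 and u'(0) = 224/697 - 4*C1 + 3*C2 = -5. Solving gives C1 = 2641/697, C2 = 2285/697.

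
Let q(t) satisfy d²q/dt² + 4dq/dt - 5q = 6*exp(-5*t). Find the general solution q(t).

Characteristic equation r² + 4r - 5 = 0 factors as (r - 1)(r + 5) = 0, so r = 1, -5.
Hence q_h = C1*exp(t) + C2*exp(-5*t).
Since exp(-5*t) solves the homogeneous equation (r = -5 is a root of multiplicity 1), multiply the trial by t. Try q_p = A*t*exp(-5*t). Substituting into the equation and dividing by exp(-5*t) gives A = -1, so q_p = -t*exp(-5*t).

q = C1*exp(t) + C2*exp(-5*t) - t*exp(-5*t)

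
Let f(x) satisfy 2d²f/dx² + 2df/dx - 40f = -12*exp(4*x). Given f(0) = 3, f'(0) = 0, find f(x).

Divide through by 2: f'' + f' - 20f = -6*exp(4*x).
Characteristic equation r² + r - 20 = 0 factors as (r - 4)(r + 5) = 0, so r = 4, -5.
Hence f_h = C1*exp(4*x) + C2*exp(-5*x).
Since exp(4*x) solves the homogeneous equation (r = 4 is a root of multiplicity 1), multiply the trial by x. Try f_p = A*x*exp(4*x). Substituting into the equation and dividing by exp(4*x) gives A = -2/3, so f_p = -2*x*exp(4*x)/3.
General solution: f = C1*exp(4*x) + C2*exp(-5*x) - 2*x*exp(4*x)/3.
Apply the initial conditions: f(0) = C1 + C2 = 3 and f'(0) = -2/3 - 5*C2 + 4*C1 = 0. Solving gives C1 = 47/27, C2 = 34/27.

f = 34*exp(-5*x)/27 + 47*exp(4*x)/27 - 2*x*exp(4*x)/3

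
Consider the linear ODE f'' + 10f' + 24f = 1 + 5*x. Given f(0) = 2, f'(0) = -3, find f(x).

f = -13/288 - 179*exp(-6*x)/72 + 5*x/24 + 145*exp(-4*x)/32

Characteristic equation r² + 10r + 24 = 0 factors as (r + 6)(r + 4) = 0, so r = -6, -4.
Hence f_h = C1*exp(-6*x) + C2*exp(-4*x).
For the particular solution try f_p = A0 + A1*x. Substituting and matching coefficients of each power of x gives A0 = -13/288, A1 = 5/24, so f_p = -13/288 + 5*x/24.
General solution: f = -13/288 + 5*x/24 + C1*exp(-6*x) + C2*exp(-4*x).
Apply the initial conditions: f(0) = -13/288 + C1 + C2 = 2 and f'(0) = 5/24 - 6*C1 - 4*C2 = -3. Solving gives C1 = -179/72, C2 = 145/32.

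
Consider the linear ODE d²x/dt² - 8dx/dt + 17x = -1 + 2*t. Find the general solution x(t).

x = -1/289 + 2*t/17 + C1*cos(t)*exp(4*t) + C2*exp(4*t)*sin(t)

Characteristic equation r² - 8r + 17 = 0 has discriminant (-8)² - 4·(17) = -4 < 0, so r = 4 ± i.
Hence x_h = C1*cos(t)*exp(4*t) + C2*exp(4*t)*sin(t).
For the particular solution try x_p = A0 + A1*t. Substituting and matching coefficients of each power of t gives A0 = -1/289, A1 = 2/17, so x_p = -1/289 + 2*t/17.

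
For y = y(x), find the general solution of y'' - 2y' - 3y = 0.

y = C1*exp(-x) + C2*exp(3*x)

Characteristic equation r² - 2r - 3 = 0 factors as (r + 1)(r - 3) = 0, so r = -1, 3.
Hence y_h = C1*exp(-x) + C2*exp(3*x).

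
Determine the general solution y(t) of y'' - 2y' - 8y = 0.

Characteristic equation r² - 2r - 8 = 0 factors as (r + 2)(r - 4) = 0, so r = -2, 4.
Hence y_h = C1*exp(-2*t) + C2*exp(4*t).

y = C1*exp(-2*t) + C2*exp(4*t)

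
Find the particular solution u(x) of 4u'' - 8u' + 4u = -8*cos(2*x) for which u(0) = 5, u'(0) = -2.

Divide through by 4: u'' - 2u' + u = -2*cos(2*x).
Characteristic equation r² - 2r + 1 = 0 has discriminant (-2)² - 4·(1) = 0, so r = 1 is a repeated root.
Hence u_h = (C1 + C2*x)*exp(x).
Try u_p = A*cos(2*x) + B*sin(2*x). Substituting and equating the coefficients of cos(2x) and sin(2x) gives A = 6/25, B = 8/25, so u_p = 6*cos(2*x)/25 + 8*sin(2*x)/25.
General solution: u = 6*cos(2*x)/25 + 8*sin(2*x)/25 + C1*exp(x) + C2*x*exp(x).
Apply the initial conditions: u(0) = 6/25 + C1 = 5 and u'(0) = 16/25 + C1 + C2 = -2. Solving gives C1 = 119/25, C2 = -37/5.

u = 6*cos(2*x)/25 + 8*sin(2*x)/25 + 119*exp(x)/25 - 37*x*exp(x)/5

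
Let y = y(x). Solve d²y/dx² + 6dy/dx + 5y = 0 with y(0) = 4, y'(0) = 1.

y = -5*exp(-5*x)/4 + 21*exp(-x)/4

Characteristic equation r² + 6r + 5 = 0 factors as (r + 1)(r + 5) = 0, so r = -1, -5.
Hence y_h = C1*exp(-x) + C2*exp(-5*x).
Apply the initial conditions: y(0) = C1 + C2 = 4 and y'(0) = -C1 - 5*C2 = 1. Solving gives C1 = 21/4, C2 = -5/4.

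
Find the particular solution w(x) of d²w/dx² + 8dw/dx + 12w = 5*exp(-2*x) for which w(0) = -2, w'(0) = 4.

Characteristic equation r² + 8r + 12 = 0 factors as (r + 2)(r + 6) = 0, so r = -2, -6.
Hence w_h = C1*exp(-2*x) + C2*exp(-6*x).
Since exp(-2*x) solves the homogeneous equation (r = -2 is a root of multiplicity 1), multiply the trial by x. Try w_p = A*x*exp(-2*x). Substituting into the equation and dividing by exp(-2*x) gives A = 5/4, so w_p = 5*x*exp(-2*x)/4.
General solution: w = C1*exp(-2*x) + C2*exp(-6*x) + 5*x*exp(-2*x)/4.
Apply the initial conditions: w(0) = C1 + C2 = -2 and w'(0) = 5/4 - 6*C2 - 2*C1 = 4. Solving gives C1 = -37/16, C2 = 5/16.

w = -37*exp(-2*x)/16 + 5*exp(-6*x)/16 + 5*x*exp(-2*x)/4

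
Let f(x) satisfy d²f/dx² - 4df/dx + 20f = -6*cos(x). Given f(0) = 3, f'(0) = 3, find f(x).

Characteristic equation r² - 4r + 20 = 0 has discriminant (-4)² - 4·(20) = -64 < 0, so r = 2 ± 4i.
Hence f_h = C1*cos(4*x)*exp(2*x) + C2*exp(2*x)*sin(4*x).
Try f_p = A*cos(x) + B*sin(x). Substituting and equating the coefficients of cos(x) and sin(x) gives A = -114/377, B = 24/377, so f_p = -114*cos(x)/377 + 24*sin(x)/377.
General solution: f = -114*cos(x)/377 + 24*sin(x)/377 + C1*cos(4*x)*exp(2*x) + C2*exp(2*x)*sin(4*x).
Apply the initial conditions: f(0) = -114/377 + C1 = 3 and f'(0) = 24/377 + 2*C1 + 4*C2 = 3. Solving gives C1 = 1245/377, C2 = -1383/1508.

f = -114*cos(x)/377 + 24*sin(x)/377 - 1383*exp(2*x)*sin(4*x)/1508 + 1245*cos(4*x)*exp(2*x)/377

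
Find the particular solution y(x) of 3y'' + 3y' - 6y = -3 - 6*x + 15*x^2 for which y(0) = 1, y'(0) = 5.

y = -11/4 - 11*exp(-2*x)/12 - 5*x**2/2 - 3*x/2 + 14*exp(x)/3

Divide through by 3: y'' + y' - 2y = -1 - 2*x + 5*x^2.
Characteristic equation r² + r - 2 = 0 factors as (r + 2)(r - 1) = 0, so r = -2, 1.
Hence y_h = C1*exp(-2*x) + C2*exp(x).
For the particular solution try y_p = A0 + A1*x + A2*x^2. Substituting and matching coefficients of each power of x gives A0 = -11/4, A1 = -3/2, A2 = -5/2, so y_p = -11/4 - 5*x^2/2 - 3*x/2.
General solution: y = -11/4 - 5*x^2/2 - 3*x/2 + C1*exp(-2*x) + C2*exp(x).
Apply the initial conditions: y(0) = -11/4 + C1 + C2 = 1 and y'(0) = -3/2 + C2 - 2*C1 = 5. Solving gives C1 = -11/12, C2 = 14/3.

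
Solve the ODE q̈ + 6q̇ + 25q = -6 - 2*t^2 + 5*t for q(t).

q = -4544/15625 - 2*t**2/25 + 149*t/625 + C1*cos(4*t)*exp(-3*t) + C2*exp(-3*t)*sin(4*t)

Characteristic equation r² + 6r + 25 = 0 has discriminant (6)² - 4·(25) = -64 < 0, so r = -3 ± 4i.
Hence q_h = C1*cos(4*t)*exp(-3*t) + C2*exp(-3*t)*sin(4*t).
For the particular solution try q_p = A0 + A1*t + A2*t^2. Substituting and matching coefficients of each power of t gives A0 = -4544/15625, A1 = 149/625, A2 = -2/25, so q_p = -4544/15625 - 2*t^2/25 + 149*t/625.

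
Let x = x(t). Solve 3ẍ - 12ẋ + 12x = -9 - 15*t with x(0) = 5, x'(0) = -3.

Divide through by 3: x'' - 4x' + 4x = -3 - 5*t.
Characteristic equation r² - 4r + 4 = 0 has discriminant (-4)² - 4·(4) = 0, so r = 2 is a repeated root.
Hence x_h = (C1 + C2*t)*exp(2*t).
For the particular solution try x_p = A0 + A1*t. Substituting and matching coefficients of each power of t gives A0 = -2, A1 = -5/4, so x_p = -2 - 5*t/4.
General solution: x = -2 - 5*t/4 + C1*exp(2*t) + C2*t*exp(2*t).
Apply the initial conditions: x(0) = -2 + C1 = 5 and x'(0) = -5/4 + C2 + 2*C1 = -3. Solving gives C1 = 7, C2 = -63/4.

x = -2 + 7*exp(2*t) - 5*t/4 - 63*t*exp(2*t)/4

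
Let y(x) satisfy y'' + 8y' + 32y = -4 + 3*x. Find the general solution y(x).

Characteristic equation r² + 8r + 32 = 0 has discriminant (8)² - 4·(32) = -64 < 0, so r = -4 ± 4i.
Hence y_h = C1*cos(4*x)*exp(-4*x) + C2*exp(-4*x)*sin(4*x).
For the particular solution try y_p = A0 + A1*x. Substituting and matching coefficients of each power of x gives A0 = -19/128, A1 = 3/32, so y_p = -19/128 + 3*x/32.

y = -19/128 + 3*x/32 + C1*cos(4*x)*exp(-4*x) + C2*exp(-4*x)*sin(4*x)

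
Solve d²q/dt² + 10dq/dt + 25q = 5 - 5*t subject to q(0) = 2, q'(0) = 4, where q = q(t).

Characteristic equation r² + 10r + 25 = 0 has discriminant (10)² - 4·(25) = 0, so r = -5 is a repeated root.
Hence q_h = (C1 + C2*t)*exp(-5*t).
For the particular solution try q_p = A0 + A1*t. Substituting and matching coefficients of each power of t gives A0 = 7/25, A1 = -1/5, so q_p = 7/25 - t/5.
General solution: q = 7/25 - t/5 + C1*exp(-5*t) + C2*t*exp(-5*t).
Apply the initial conditions: q(0) = 7/25 + C1 = 2 and q'(0) = -1/5 + C2 - 5*C1 = 4. Solving gives C1 = 43/25, C2 = 64/5.

q = 7/25 - t/5 + 43*exp(-5*t)/25 + 64*t*exp(-5*t)/5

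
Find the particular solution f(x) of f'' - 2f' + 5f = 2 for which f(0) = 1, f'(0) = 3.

Characteristic equation r² - 2r + 5 = 0 has discriminant (-2)² - 4·(5) = -16 < 0, so r = 1 ± 2i.
Hence f_h = C1*cos(2*x)*exp(x) + C2*exp(x)*sin(2*x).
For the particular solution try f_p = A0. Substituting and matching coefficients of each power of x gives A0 = 2/5, so f_p = 2/5.
General solution: f = 2/5 + C1*cos(2*x)*exp(x) + C2*exp(x)*sin(2*x).
Apply the initial conditions: f(0) = 2/5 + C1 = 1 and f'(0) = C1 + 2*C2 = 3. Solving gives C1 = 3/5, C2 = 6/5.

f = 2/5 + 3*cos(2*x)*exp(x)/5 + 6*exp(x)*sin(2*x)/5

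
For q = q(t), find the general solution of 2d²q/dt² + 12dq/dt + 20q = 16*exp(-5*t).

q = 8*exp(-5*t)/5 + C1*cos(t)*exp(-3*t) + C2*exp(-3*t)*sin(t)

Divide through by 2: q'' + 6q' + 10q = 8*exp(-5*t).
Characteristic equation r² + 6r + 10 = 0 has discriminant (6)² - 4·(10) = -4 < 0, so r = -3 ± i.
Hence q_h = C1*cos(t)*exp(-3*t) + C2*exp(-3*t)*sin(t).
Try q_p = A*exp(-5*t). Substituting into the equation and dividing by exp(-5*t) gives A = 8/5, so q_p = 8*exp(-5*t)/5.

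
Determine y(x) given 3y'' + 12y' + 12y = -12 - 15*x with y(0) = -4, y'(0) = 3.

Divide through by 3: y'' + 4y' + 4y = -4 - 5*x.
Characteristic equation r² + 4r + 4 = 0 has discriminant (4)² - 4·(4) = 0, so r = -2 is a repeated root.
Hence y_h = (C1 + C2*x)*exp(-2*x).
For the particular solution try y_p = A0 + A1*x. Substituting and matching coefficients of each power of x gives A0 = 1/4, A1 = -5/4, so y_p = 1/4 - 5*x/4.
General solution: y = 1/4 - 5*x/4 + C1*exp(-2*x) + C2*x*exp(-2*x).
Apply the initial conditions: y(0) = 1/4 + C1 = -4 and y'(0) = -5/4 + C2 - 2*C1 = 3. Solving gives C1 = -17/4, C2 = -17/4.

y = 1/4 - 17*exp(-2*x)/4 - 5*x/4 - 17*x*exp(-2*x)/4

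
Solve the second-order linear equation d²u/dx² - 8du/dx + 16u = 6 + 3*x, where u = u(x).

Characteristic equation r² - 8r + 16 = 0 has discriminant (-8)² - 4·(16) = 0, so r = 4 is a repeated root.
Hence u_h = (C1 + C2*x)*exp(4*x).
For the particular solution try u_p = A0 + A1*x. Substituting and matching coefficients of each power of x gives A0 = 15/32, A1 = 3/16, so u_p = 15/32 + 3*x/16.

u = 15/32 + 3*x/16 + C1*exp(4*x) + C2*x*exp(4*x)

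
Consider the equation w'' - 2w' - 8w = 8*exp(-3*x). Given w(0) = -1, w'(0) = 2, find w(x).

w = -7*exp(-2*x)/3 + 4*exp(4*x)/21 + 8*exp(-3*x)/7

Characteristic equation r² - 2r - 8 = 0 factors as (r - 4)(r + 2) = 0, so r = 4, -2.
Hence w_h = C1*exp(4*x) + C2*exp(-2*x).
Try w_p = A*exp(-3*x). Substituting into the equation and dividing by exp(-3*x) gives A = 8/7, so w_p = 8*exp(-3*x)/7.
General solution: w = 8*exp(-3*x)/7 + C1*exp(4*x) + C2*exp(-2*x).
Apply the initial conditions: w(0) = 8/7 + C1 + C2 = -1 and w'(0) = -24/7 - 2*C2 + 4*C1 = 2. Solving gives C1 = 4/21, C2 = -7/3.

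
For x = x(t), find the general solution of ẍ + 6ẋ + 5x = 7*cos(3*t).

x = -7*cos(3*t)/85 + 63*sin(3*t)/170 + C1*exp(-t) + C2*exp(-5*t)

Characteristic equation r² + 6r + 5 = 0 factors as (r + 1)(r + 5) = 0, so r = -1, -5.
Hence x_h = C1*exp(-t) + C2*exp(-5*t).
Try x_p = A*cos(3*t) + B*sin(3*t). Substituting and equating the coefficients of cos(3t) and sin(3t) gives A = -7/85, B = 63/170, so x_p = -7*cos(3*t)/85 + 63*sin(3*t)/170.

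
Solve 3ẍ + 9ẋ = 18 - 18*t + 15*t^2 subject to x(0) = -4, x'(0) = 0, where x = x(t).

x = -406/81 - 14*t**2/9 + 5*t**3/9 + 82*t/27 + 82*exp(-3*t)/81

Divide through by 3: x'' + 3x' = 6 - 6*t + 5*t^2.
Characteristic equation r² + 3r = 0 factors as (r + 3)r = 0, so r = -3, 0.
Hence x_h = C1*exp(-3*t) + C2.
Since 0 is a characteristic root (multiplicity 1), multiply the polynomial trial by t: try x_p = t*(A0 + A1*t + A2*t^2). Substituting and matching coefficients of each power of t gives A0 = 82/27, A1 = -14/9, A2 = 5/9, so x_p = -14*t^2/9 + 5*t^3/9 + 82*t/27.
General solution: x = C2 - 14*t^2/9 + 5*t^3/9 + 82*t/27 + C1*exp(-3*t).
Apply the initial conditions: x(0) = C1 + C2 = -4 and x'(0) = 82/27 - 3*C1 = 0. Solving gives C1 = 82/81, C2 = -406/81.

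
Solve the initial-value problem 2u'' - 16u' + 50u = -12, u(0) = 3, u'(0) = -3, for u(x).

Divide through by 2: u'' - 8u' + 25u = -6.
Characteristic equation r² - 8r + 25 = 0 has discriminant (-8)² - 4·(25) = -36 < 0, so r = 4 ± 3i.
Hence u_h = C1*cos(3*x)*exp(4*x) + C2*exp(4*x)*sin(3*x).
For the particular solution try u_p = A0. Substituting and matching coefficients of each power of x gives A0 = -6/25, so u_p = -6/25.
General solution: u = -6/25 + C1*cos(3*x)*exp(4*x) + C2*exp(4*x)*sin(3*x).
Apply the initial conditions: u(0) = -6/25 + C1 = 3 and u'(0) = 3*C2 + 4*C1 = -3. Solving gives C1 = 81/25, C2 = -133/25.

u = -6/25 - 133*exp(4*x)*sin(3*x)/25 + 81*cos(3*x)*exp(4*x)/25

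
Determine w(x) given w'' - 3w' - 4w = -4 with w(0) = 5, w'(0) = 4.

w = 1 + 8*exp(4*x)/5 + 12*exp(-x)/5

Characteristic equation r² - 3r - 4 = 0 factors as (r + 1)(r - 4) = 0, so r = -1, 4.
Hence w_h = C1*exp(-x) + C2*exp(4*x).
For the particular solution try w_p = A0. Substituting and matching coefficients of each power of x gives A0 = 1, so w_p = 1.
General solution: w = 1 + C1*exp(-x) + C2*exp(4*x).
Apply the initial conditions: w(0) = 1 + C1 + C2 = 5 and w'(0) = -C1 + 4*C2 = 4. Solving gives C1 = 12/5, C2 = 8/5.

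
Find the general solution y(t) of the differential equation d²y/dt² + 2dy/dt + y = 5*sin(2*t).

Characteristic equation r² + 2r + 1 = 0 has discriminant (2)² - 4·(1) = 0, so r = -1 is a repeated root.
Hence y_h = (C1 + C2*t)*exp(-t).
Try y_p = A*cos(2*t) + B*sin(2*t). Substituting and equating the coefficients of cos(2t) and sin(2t) gives A = -4/5, B = -3/5, so y_p = -4*cos(2*t)/5 - 3*sin(2*t)/5.

y = -4*cos(2*t)/5 - 3*sin(2*t)/5 + C1*exp(-t) + C2*t*exp(-t)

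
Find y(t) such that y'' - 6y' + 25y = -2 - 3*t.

Characteristic equation r² - 6r + 25 = 0 has discriminant (-6)² - 4·(25) = -64 < 0, so r = 3 ± 4i.
Hence y_h = C1*cos(4*t)*exp(3*t) + C2*exp(3*t)*sin(4*t).
For the particular solution try y_p = A0 + A1*t. Substituting and matching coefficients of each power of t gives A0 = -68/625, A1 = -3/25, so y_p = -68/625 - 3*t/25.

y = -68/625 - 3*t/25 + C1*cos(4*t)*exp(3*t) + C2*exp(3*t)*sin(4*t)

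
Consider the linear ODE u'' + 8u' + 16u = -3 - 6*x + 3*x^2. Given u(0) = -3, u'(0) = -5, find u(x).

u = 9/128 - 393*exp(-4*x)/128 - 9*x/16 + 3*x**2/16 - 535*x*exp(-4*x)/32

Characteristic equation r² + 8r + 16 = 0 has discriminant (8)² - 4·(16) = 0, so r = -4 is a repeated root.
Hence u_h = (C1 + C2*x)*exp(-4*x).
For the particular solution try u_p = A0 + A1*x + A2*x^2. Substituting and matching coefficients of each power of x gives A0 = 9/128, A1 = -9/16, A2 = 3/16, so u_p = 9/128 - 9*x/16 + 3*x^2/16.
General solution: u = 9/128 - 9*x/16 + 3*x^2/16 + C1*exp(-4*x) + C2*x*exp(-4*x).
Apply the initial conditions: u(0) = 9/128 + C1 = -3 and u'(0) = -9/16 + C2 - 4*C1 = -5. Solving gives C1 = -393/128, C2 = -535/32.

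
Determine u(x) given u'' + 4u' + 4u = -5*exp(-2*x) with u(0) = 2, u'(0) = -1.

u = 2*exp(-2*x) + 3*x*exp(-2*x) - 5*x**2*exp(-2*x)/2

Characteristic equation r² + 4r + 4 = 0 has discriminant (4)² - 4·(4) = 0, so r = -2 is a repeated root.
Hence u_h = (C1 + C2*x)*exp(-2*x).
Since exp(-2*x) solves the homogeneous equation (r = -2 is a root of multiplicity 2), multiply the trial by x^2. Try u_p = A*x^2*exp(-2*x). Substituting into the equation and dividing by exp(-2*x) gives A = -5/2, so u_p = -5*x^2*exp(-2*x)/2.
General solution: u = C1*exp(-2*x) - 5*x^2*exp(-2*x)/2 + C2*x*exp(-2*x).
Apply the initial conditions: u(0) = C1 = 2 and u'(0) = C2 - 2*C1 = -1. Solving gives C1 = 2, C2 = 3.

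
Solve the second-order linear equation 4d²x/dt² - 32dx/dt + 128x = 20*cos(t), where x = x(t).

Divide through by 4: x'' - 8x' + 32x = 5*cos(t).
Characteristic equation r² - 8r + 32 = 0 has discriminant (-8)² - 4·(32) = -64 < 0, so r = 4 ± 4i.
Hence x_h = C1*cos(4*t)*exp(4*t) + C2*exp(4*t)*sin(4*t).
Try x_p = A*cos(t) + B*sin(t). Substituting and equating the coefficients of cos(t) and sin(t) gives A = 31/205, B = -8/205, so x_p = -8*sin(t)/205 + 31*cos(t)/205.

x = -8*sin(t)/205 + 31*cos(t)/205 + C1*cos(4*t)*exp(4*t) + C2*exp(4*t)*sin(4*t)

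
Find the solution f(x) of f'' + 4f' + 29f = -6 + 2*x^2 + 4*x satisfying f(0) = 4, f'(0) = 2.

f = -5562/24389 + 2*x**2/29 + 100*x/841 + 103118*cos(5*x)*exp(-2*x)/24389 + 252114*exp(-2*x)*sin(5*x)/121945

Characteristic equation r² + 4r + 29 = 0 has discriminant (4)² - 4·(29) = -100 < 0, so r = -2 ± 5i.
Hence f_h = C1*cos(5*x)*exp(-2*x) + C2*exp(-2*x)*sin(5*x).
For the particular solution try f_p = A0 + A1*x + A2*x^2. Substituting and matching coefficients of each power of x gives A0 = -5562/24389, A1 = 100/841, A2 = 2/29, so f_p = -5562/24389 + 2*x^2/29 + 100*x/841.
General solution: f = -5562/24389 + 2*x^2/29 + 100*x/841 + C1*cos(5*x)*exp(-2*x) + C2*exp(-2*x)*sin(5*x).
Apply the initial conditions: f(0) = -5562/24389 + C1 = 4 and f'(0) = 100/841 - 2*C1 + 5*C2 = 2. Solving gives C1 = 103118/24389, C2 = 252114/121945.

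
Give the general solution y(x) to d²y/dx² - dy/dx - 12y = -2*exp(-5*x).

y = -exp(-5*x)/9 + C1*exp(4*x) + C2*exp(-3*x)

Characteristic equation r² - r - 12 = 0 factors as (r - 4)(r + 3) = 0, so r = 4, -3.
Hence y_h = C1*exp(4*x) + C2*exp(-3*x).
Try y_p = A*exp(-5*x). Substituting into the equation and dividing by exp(-5*x) gives A = -1/9, so y_p = -exp(-5*x)/9.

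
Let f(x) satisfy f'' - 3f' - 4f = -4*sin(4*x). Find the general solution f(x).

f = -3*cos(4*x)/34 + 5*sin(4*x)/34 + C1*exp(-x) + C2*exp(4*x)

Characteristic equation r² - 3r - 4 = 0 factors as (r + 1)(r - 4) = 0, so r = -1, 4.
Hence f_h = C1*exp(-x) + C2*exp(4*x).
Try f_p = A*cos(4*x) + B*sin(4*x). Substituting and equating the coefficients of cos(4x) and sin(4x) gives A = -3/34, B = 5/34, so f_p = -3*cos(4*x)/34 + 5*sin(4*x)/34.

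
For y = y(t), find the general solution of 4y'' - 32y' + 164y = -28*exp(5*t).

y = -7*exp(5*t)/26 + C1*cos(5*t)*exp(4*t) + C2*exp(4*t)*sin(5*t)

Divide through by 4: y'' - 8y' + 41y = -7*exp(5*t).
Characteristic equation r² - 8r + 41 = 0 has discriminant (-8)² - 4·(41) = -100 < 0, so r = 4 ± 5i.
Hence y_h = C1*cos(5*t)*exp(4*t) + C2*exp(4*t)*sin(5*t).
Try y_p = A*exp(5*t). Substituting into the equation and dividing by exp(5*t) gives A = -7/26, so y_p = -7*exp(5*t)/26.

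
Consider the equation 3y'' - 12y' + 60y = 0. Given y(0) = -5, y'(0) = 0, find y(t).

Divide through by 3: y'' - 4y' + 20y = 0.
Characteristic equation r² - 4r + 20 = 0 has discriminant (-4)² - 4·(20) = -64 < 0, so r = 2 ± 4i.
Hence y_h = C1*cos(4*t)*exp(2*t) + C2*exp(2*t)*sin(4*t).
Apply the initial conditions: y(0) = C1 = -5 and y'(0) = 2*C1 + 4*C2 = 0. Solving gives C1 = -5, C2 = 5/2.

y = -5*cos(4*t)*exp(2*t) + 5*exp(2*t)*sin(4*t)/2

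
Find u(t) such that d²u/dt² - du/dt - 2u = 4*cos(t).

u = -6*cos(t)/5 - 2*sin(t)/5 + C1*exp(-t) + C2*exp(2*t)

Characteristic equation r² - r - 2 = 0 factors as (r + 1)(r - 2) = 0, so r = -1, 2.
Hence u_h = C1*exp(-t) + C2*exp(2*t).
Try u_p = A*cos(t) + B*sin(t). Substituting and equating the coefficients of cos(t) and sin(t) gives A = -6/5, B = -2/5, so u_p = -6*cos(t)/5 - 2*sin(t)/5.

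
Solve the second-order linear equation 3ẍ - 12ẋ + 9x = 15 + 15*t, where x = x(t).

Divide through by 3: x'' - 4x' + 3x = 5 + 5*t.
Characteristic equation r² - 4r + 3 = 0 factors as (r - 3)(r - 1) = 0, so r = 3, 1.
Hence x_h = C1*exp(3*t) + C2*exp(t).
For the particular solution try x_p = A0 + A1*t. Substituting and matching coefficients of each power of t gives A0 = 35/9, A1 = 5/3, so x_p = 35/9 + 5*t/3.

x = 35/9 + 5*t/3 + C1*exp(3*t) + C2*exp(t)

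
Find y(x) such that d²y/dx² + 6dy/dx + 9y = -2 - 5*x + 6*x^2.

y = 16/27 - 13*x/9 + 2*x**2/3 + C1*exp(-3*x) + C2*x*exp(-3*x)

Characteristic equation r² + 6r + 9 = 0 has discriminant (6)² - 4·(9) = 0, so r = -3 is a repeated root.
Hence y_h = (C1 + C2*x)*exp(-3*x).
For the particular solution try y_p = A0 + A1*x + A2*x^2. Substituting and matching coefficients of each power of x gives A0 = 16/27, A1 = -13/9, A2 = 2/3, so y_p = 16/27 - 13*x/9 + 2*x^2/3.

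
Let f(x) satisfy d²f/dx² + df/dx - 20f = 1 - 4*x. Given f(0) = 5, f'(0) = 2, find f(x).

f = -1/25 + 3*exp(4*x) + x/5 + 51*exp(-5*x)/25

Characteristic equation r² + r - 20 = 0 factors as (r - 4)(r + 5) = 0, so r = 4, -5.
Hence f_h = C1*exp(4*x) + C2*exp(-5*x).
For the particular solution try f_p = A0 + A1*x. Substituting and matching coefficients of each power of x gives A0 = -1/25, A1 = 1/5, so f_p = -1/25 + x/5.
General solution: f = -1/25 + x/5 + C1*exp(4*x) + C2*exp(-5*x).
Apply the initial conditions: f(0) = -1/25 + C1 + C2 = 5 and f'(0) = 1/5 - 5*C2 + 4*C1 = 2. Solving gives C1 = 3, C2 = 51/25.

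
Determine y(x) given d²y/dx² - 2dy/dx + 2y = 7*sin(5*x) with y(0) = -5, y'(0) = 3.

Characteristic equation r² - 2r + 2 = 0 has discriminant (-2)² - 4·(2) = -4 < 0, so r = 1 ± i.
Hence y_h = C1*cos(x)*exp(x) + C2*exp(x)*sin(x).
Try y_p = A*cos(5*x) + B*sin(5*x). Substituting and equating the coefficients of cos(5x) and sin(5x) gives A = 70/629, B = -161/629, so y_p = -161*sin(5*x)/629 + 70*cos(5*x)/629.
General solution: y = -161*sin(5*x)/629 + 70*cos(5*x)/629 + C1*cos(x)*exp(x) + C2*exp(x)*sin(x).
Apply the initial conditions: y(0) = 70/629 + C1 = -5 and y'(0) = -805/629 + C1 + C2 = 3. Solving gives C1 = -3215/629, C2 = 5907/629.

y = -161*sin(5*x)/629 + 70*cos(5*x)/629 - 3215*cos(x)*exp(x)/629 + 5907*exp(x)*sin(x)/629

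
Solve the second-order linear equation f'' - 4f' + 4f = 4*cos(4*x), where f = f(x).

Characteristic equation r² - 4r + 4 = 0 has discriminant (-4)² - 4·(4) = 0, so r = 2 is a repeated root.
Hence f_h = (C1 + C2*x)*exp(2*x).
Try f_p = A*cos(4*x) + B*sin(4*x). Substituting and equating the coefficients of cos(4x) and sin(4x) gives A = -3/25, B = -4/25, so f_p = -4*sin(4*x)/25 - 3*cos(4*x)/25.

f = -4*sin(4*x)/25 - 3*cos(4*x)/25 + C1*exp(2*x) + C2*x*exp(2*x)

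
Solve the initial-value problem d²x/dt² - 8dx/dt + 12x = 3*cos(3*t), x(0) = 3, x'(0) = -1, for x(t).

Characteristic equation r² - 8r + 12 = 0 factors as (r - 2)(r - 6) = 0, so r = 2, 6.
Hence x_h = C1*exp(2*t) + C2*exp(6*t).
Try x_p = A*cos(3*t) + B*sin(3*t). Substituting and equating the coefficients of cos(3t) and sin(3t) gives A = 1/65, B = -8/65, so x_p = -8*sin(3*t)/65 + cos(3*t)/65.
General solution: x = -8*sin(3*t)/65 + cos(3*t)/65 + C1*exp(2*t) + C2*exp(6*t).
Apply the initial conditions: x(0) = 1/65 + C1 + C2 = 3 and x'(0) = -24/65 + 2*C1 + 6*C2 = -1. Solving gives C1 = 241/52, C2 = -33/20.

x = -33*exp(6*t)/20 - 8*sin(3*t)/65 + cos(3*t)/65 + 241*exp(2*t)/52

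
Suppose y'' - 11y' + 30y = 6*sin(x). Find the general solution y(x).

Characteristic equation r² - 11r + 30 = 0 factors as (r - 6)(r - 5) = 0, so r = 6, 5.
Hence y_h = C1*exp(6*x) + C2*exp(5*x).
Try y_p = A*cos(x) + B*sin(x). Substituting and equating the coefficients of cos(x) and sin(x) gives A = 33/481, B = 87/481, so y_p = 33*cos(x)/481 + 87*sin(x)/481.

y = 33*cos(x)/481 + 87*sin(x)/481 + C1*exp(6*x) + C2*exp(5*x)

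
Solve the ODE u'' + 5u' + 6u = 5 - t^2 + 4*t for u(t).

u = 11/108 - t**2/6 + 17*t/18 + C1*exp(-2*t) + C2*exp(-3*t)

Characteristic equation r² + 5r + 6 = 0 factors as (r + 2)(r + 3) = 0, so r = -2, -3.
Hence u_h = C1*exp(-2*t) + C2*exp(-3*t).
For the particular solution try u_p = A0 + A1*t + A2*t^2. Substituting and matching coefficients of each power of t gives A0 = 11/108, A1 = 17/18, A2 = -1/6, so u_p = 11/108 - t^2/6 + 17*t/18.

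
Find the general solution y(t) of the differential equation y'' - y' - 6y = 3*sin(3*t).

y = -5*sin(3*t)/26 + cos(3*t)/26 + C1*exp(3*t) + C2*exp(-2*t)

Characteristic equation r² - r - 6 = 0 factors as (r - 3)(r + 2) = 0, so r = 3, -2.
Hence y_h = C1*exp(3*t) + C2*exp(-2*t).
Try y_p = A*cos(3*t) + B*sin(3*t). Substituting and equating the coefficients of cos(3t) and sin(3t) gives A = 1/26, B = -5/26, so y_p = -5*sin(3*t)/26 + cos(3*t)/26.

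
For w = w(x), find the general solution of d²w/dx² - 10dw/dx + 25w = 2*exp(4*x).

Characteristic equation r² - 10r + 25 = 0 has discriminant (-10)² - 4·(25) = 0, so r = 5 is a repeated root.
Hence w_h = (C1 + C2*x)*exp(5*x).
Try w_p = A*exp(4*x). Substituting into the equation and dividing by exp(4*x) gives A = 2, so w_p = 2*exp(4*x).

w = 2*exp(4*x) + C1*exp(5*x) + C2*x*exp(5*x)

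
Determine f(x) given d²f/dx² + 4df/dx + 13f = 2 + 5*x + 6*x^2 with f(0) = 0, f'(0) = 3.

f = 114/2197 + 6*x**2/13 + 17*x/169 - 114*cos(3*x)*exp(-2*x)/2197 + 6142*exp(-2*x)*sin(3*x)/6591

Characteristic equation r² + 4r + 13 = 0 has discriminant (4)² - 4·(13) = -36 < 0, so r = -2 ± 3i.
Hence f_h = C1*cos(3*x)*exp(-2*x) + C2*exp(-2*x)*sin(3*x).
For the particular solution try f_p = A0 + A1*x + A2*x^2. Substituting and matching coefficients of each power of x gives A0 = 114/2197, A1 = 17/169, A2 = 6/13, so f_p = 114/2197 + 6*x^2/13 + 17*x/169.
General solution: f = 114/2197 + 6*x^2/13 + 17*x/169 + C1*cos(3*x)*exp(-2*x) + C2*exp(-2*x)*sin(3*x).
Apply the initial conditions: f(0) = 114/2197 + C1 = 0 and f'(0) = 17/169 - 2*C1 + 3*C2 = 3. Solving gives C1 = -114/2197, C2 = 6142/6591.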